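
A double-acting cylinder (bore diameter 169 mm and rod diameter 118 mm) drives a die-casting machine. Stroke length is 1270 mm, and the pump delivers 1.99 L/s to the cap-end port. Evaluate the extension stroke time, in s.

Cap-side area A_cap = π/4 × (169 mm)² = 22430 mm^2
Swept volume V = A × L; t = V / Q = A·L / Q

t ≈ 14.3 s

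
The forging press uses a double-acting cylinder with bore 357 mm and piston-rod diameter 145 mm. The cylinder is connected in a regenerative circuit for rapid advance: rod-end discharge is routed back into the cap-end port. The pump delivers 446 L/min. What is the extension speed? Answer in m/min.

In regeneration the rod-end outflow joins the pump flow into the cap end, so the net volume the pump must supply per unit advance equals the rod cross-section area.
Rod cross-section A_rod = π/4 × (145 mm)² = 16510 mm^2
v = Q_pump / A_rod

v ≈ 27.0 m/min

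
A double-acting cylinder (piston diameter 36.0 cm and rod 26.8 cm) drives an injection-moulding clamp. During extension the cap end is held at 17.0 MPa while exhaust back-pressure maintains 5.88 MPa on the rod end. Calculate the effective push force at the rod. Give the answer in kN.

Cap-side area A_cap = π/4 × (36.0 cm)² = 1018 cm^2
Rod-side annular area A_ann = π/4 × (36.0² − 26.8²) = 453.8 cm^2
Net thrust = P_cap·A_cap − P_rod·A_ann = 1730 kN − 266.8 kN

F ≈ 1460 kN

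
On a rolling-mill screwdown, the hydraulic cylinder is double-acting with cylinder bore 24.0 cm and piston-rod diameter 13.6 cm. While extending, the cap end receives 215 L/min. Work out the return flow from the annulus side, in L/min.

Cap-side area A_cap = π/4 × (24.0 cm)² = 452.4 cm^2
Rod-side annular area A_ann = π/4 × (24.0² − 13.6²) = 307.1 cm^2
Piston speed v = Q_in/A_cap; rod-end outflow Q_out = v × A_ann = Q_in × A_ann/A_cap.

Q_out ≈ 146 L/min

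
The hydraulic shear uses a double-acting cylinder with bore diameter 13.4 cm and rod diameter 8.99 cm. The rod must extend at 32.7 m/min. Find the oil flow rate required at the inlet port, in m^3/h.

Q ≈ 27.7 m^3/h

Cap-side area A_cap = π/4 × (13.4 cm)² = 141.0 cm^2
Q = A × v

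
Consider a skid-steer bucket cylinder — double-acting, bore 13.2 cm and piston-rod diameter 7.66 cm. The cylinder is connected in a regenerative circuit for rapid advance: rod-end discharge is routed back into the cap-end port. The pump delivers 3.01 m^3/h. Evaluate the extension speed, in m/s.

v ≈ 0.181 m/s

In regeneration the rod-end outflow joins the pump flow into the cap end, so the net volume the pump must supply per unit advance equals the rod cross-section area.
Rod cross-section A_rod = π/4 × (7.66 cm)² = 46.08 cm^2
v = Q_pump / A_rod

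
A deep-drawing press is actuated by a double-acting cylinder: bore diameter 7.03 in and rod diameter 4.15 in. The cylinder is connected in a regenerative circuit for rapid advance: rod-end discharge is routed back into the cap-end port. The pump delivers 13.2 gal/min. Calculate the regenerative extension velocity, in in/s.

v ≈ 3.76 in/s

In regeneration the rod-end outflow joins the pump flow into the cap end, so the net volume the pump must supply per unit advance equals the rod cross-section area.
Rod cross-section A_rod = π/4 × (4.15 in)² = 13.53 in^2
v = Q_pump / A_rod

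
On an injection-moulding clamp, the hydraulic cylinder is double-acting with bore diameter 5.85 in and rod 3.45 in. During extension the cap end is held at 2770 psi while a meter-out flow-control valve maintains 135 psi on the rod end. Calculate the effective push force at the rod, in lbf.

Cap-side area A_cap = π/4 × (5.85 in)² = 26.88 in^2
Rod-side annular area A_ann = π/4 × (5.85² − 3.45²) = 17.53 in^2
Net thrust = P_cap·A_cap − P_rod·A_ann = 74450 lbf − 2367 lbf

F ≈ 72100 lbf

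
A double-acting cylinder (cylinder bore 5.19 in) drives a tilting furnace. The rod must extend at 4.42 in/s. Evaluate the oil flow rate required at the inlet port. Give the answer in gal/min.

Q ≈ 24.3 gal/min

Cap-side area A_cap = π/4 × (5.19 in)² = 21.16 in^2
Q = A × v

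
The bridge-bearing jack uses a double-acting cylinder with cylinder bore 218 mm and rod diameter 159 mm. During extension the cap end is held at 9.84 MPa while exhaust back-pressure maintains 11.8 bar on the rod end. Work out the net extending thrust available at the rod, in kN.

F ≈ 347 kN

Cap-side area A_cap = π/4 × (218 mm)² = 37330 mm^2
Rod-side annular area A_ann = π/4 × (218² − 159²) = 17470 mm^2
Net thrust = P_cap·A_cap − P_rod·A_ann = 367.3 kN − 20.61 kN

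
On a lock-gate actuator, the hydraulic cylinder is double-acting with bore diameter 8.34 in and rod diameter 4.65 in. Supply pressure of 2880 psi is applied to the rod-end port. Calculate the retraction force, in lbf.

Rod-side annular area A_ann = π/4 × (8.34² − 4.65²) = 37.65 in^2
On retraction the pressure acts on the annular area (bore minus rod).
F = P × A_ann

F ≈ 1.08e5 lbf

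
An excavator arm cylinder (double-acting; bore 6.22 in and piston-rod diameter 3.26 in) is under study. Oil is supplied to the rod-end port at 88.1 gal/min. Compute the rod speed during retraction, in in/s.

Rod-side annular area A_ann = π/4 × (6.22² − 3.26²) = 22.04 in^2
Flow into the rod-end port fills the annular volume.
v = Q / A

v ≈ 15.4 in/s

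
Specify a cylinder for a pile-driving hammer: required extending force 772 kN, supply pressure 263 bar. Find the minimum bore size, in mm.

D ≈ 193 mm

Extension force acts on the full piston face: F = P × (π/4)D².
D = √(4F / (πP)) = √(4 × 772 kN / (π × 263 bar))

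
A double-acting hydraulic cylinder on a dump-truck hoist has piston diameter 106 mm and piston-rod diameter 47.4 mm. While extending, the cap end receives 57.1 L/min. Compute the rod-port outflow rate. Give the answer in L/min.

Cap-side area A_cap = π/4 × (106 mm)² = 8825 mm^2
Rod-side annular area A_ann = π/4 × (106² − 47.4²) = 7060 mm^2
Piston speed v = Q_in/A_cap; rod-end outflow Q_out = v × A_ann = Q_in × A_ann/A_cap.

Q_out ≈ 45.7 L/min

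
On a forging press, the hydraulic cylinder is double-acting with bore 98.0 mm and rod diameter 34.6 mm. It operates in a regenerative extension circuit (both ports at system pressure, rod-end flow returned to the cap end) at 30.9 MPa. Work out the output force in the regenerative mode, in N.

F ≈ 29100 N

With equal pressure on both faces, forces on the annular region cancel; the net push is pressure × rod cross-section.
Rod cross-section A_rod = π/4 × (34.6 mm)² = 940.2 mm^2
F = P × A_rod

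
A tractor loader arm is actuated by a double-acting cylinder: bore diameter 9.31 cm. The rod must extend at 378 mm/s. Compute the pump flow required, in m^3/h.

Cap-side area A_cap = π/4 × (9.31 cm)² = 68.08 cm^2
Q = A × v

Q ≈ 9.26 m^3/h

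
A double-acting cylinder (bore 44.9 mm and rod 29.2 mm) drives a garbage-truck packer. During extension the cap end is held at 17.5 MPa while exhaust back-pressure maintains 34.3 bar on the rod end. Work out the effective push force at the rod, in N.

F ≈ 24600 N

Cap-side area A_cap = π/4 × (44.9 mm)² = 1583 mm^2
Rod-side annular area A_ann = π/4 × (44.9² − 29.2²) = 913.7 mm^2
Net thrust = P_cap·A_cap − P_rod·A_ann = 27710 N − 3134 N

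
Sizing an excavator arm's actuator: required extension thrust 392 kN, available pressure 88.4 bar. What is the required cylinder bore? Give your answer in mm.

Extension force acts on the full piston face: F = P × (π/4)D².
D = √(4F / (πP)) = √(4 × 392 kN / (π × 88.4 bar))

D ≈ 238 mm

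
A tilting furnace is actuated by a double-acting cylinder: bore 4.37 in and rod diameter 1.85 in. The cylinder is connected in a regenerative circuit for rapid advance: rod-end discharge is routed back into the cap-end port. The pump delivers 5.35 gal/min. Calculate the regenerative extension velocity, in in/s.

v ≈ 7.66 in/s

In regeneration the rod-end outflow joins the pump flow into the cap end, so the net volume the pump must supply per unit advance equals the rod cross-section area.
Rod cross-section A_rod = π/4 × (1.85 in)² = 2.688 in^2
v = Q_pump / A_rod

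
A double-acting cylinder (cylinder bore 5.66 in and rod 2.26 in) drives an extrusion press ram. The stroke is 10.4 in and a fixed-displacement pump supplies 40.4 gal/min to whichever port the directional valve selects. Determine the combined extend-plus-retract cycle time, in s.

t ≈ 3.10 s

Cap-side area A_cap = π/4 × (5.66 in)² = 25.16 in^2
Rod-side annular area A_ann = π/4 × (5.66² − 2.26²) = 21.15 in^2
t_ext = A_cap·L/Q = 1.682 s
t_ret = A_ann·L/Q = 1.414 s
t_cycle = t_ext + t_ret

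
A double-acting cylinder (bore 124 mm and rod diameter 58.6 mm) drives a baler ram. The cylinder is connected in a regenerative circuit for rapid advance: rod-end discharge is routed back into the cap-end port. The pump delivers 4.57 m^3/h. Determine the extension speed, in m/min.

v ≈ 28.2 m/min

In regeneration the rod-end outflow joins the pump flow into the cap end, so the net volume the pump must supply per unit advance equals the rod cross-section area.
Rod cross-section A_rod = π/4 × (58.6 mm)² = 2697 mm^2
v = Q_pump / A_rod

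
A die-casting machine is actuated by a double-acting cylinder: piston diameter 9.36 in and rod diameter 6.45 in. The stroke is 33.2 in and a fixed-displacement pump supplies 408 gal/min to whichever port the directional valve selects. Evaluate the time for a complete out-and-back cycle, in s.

Cap-side area A_cap = π/4 × (9.36 in)² = 68.81 in^2
Rod-side annular area A_ann = π/4 × (9.36² − 6.45²) = 36.13 in^2
t_ext = A_cap·L/Q = 1.454 s
t_ret = A_ann·L/Q = 0.7637 s
t_cycle = t_ext + t_ret

t ≈ 2.22 s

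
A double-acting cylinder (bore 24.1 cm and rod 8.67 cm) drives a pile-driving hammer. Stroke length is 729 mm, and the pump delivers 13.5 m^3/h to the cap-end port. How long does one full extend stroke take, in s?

Cap-side area A_cap = π/4 × (24.1 cm)² = 456.2 cm^2
Swept volume V = A × L; t = V / Q = A·L / Q

t ≈ 8.87 s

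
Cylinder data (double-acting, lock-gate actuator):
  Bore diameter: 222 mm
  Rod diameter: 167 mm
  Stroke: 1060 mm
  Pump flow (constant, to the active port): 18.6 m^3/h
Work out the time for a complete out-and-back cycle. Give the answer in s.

Cap-side area A_cap = π/4 × (222 mm)² = 38710 mm^2
Rod-side annular area A_ann = π/4 × (222² − 167²) = 16800 mm^2
t_ext = A_cap·L/Q = 7.941 s
t_ret = A_ann·L/Q = 3.447 s
t_cycle = t_ext + t_ret

t ≈ 11.4 s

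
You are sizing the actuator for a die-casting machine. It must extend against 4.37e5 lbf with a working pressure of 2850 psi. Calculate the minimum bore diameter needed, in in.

D ≈ 14.0 in

Extension force acts on the full piston face: F = P × (π/4)D².
D = √(4F / (πP)) = √(4 × 4.37e5 lbf / (π × 2850 psi))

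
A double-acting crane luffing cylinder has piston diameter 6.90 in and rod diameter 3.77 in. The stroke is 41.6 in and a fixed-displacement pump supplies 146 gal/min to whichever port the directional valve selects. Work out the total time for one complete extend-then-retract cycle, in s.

t ≈ 4.71 s

Cap-side area A_cap = π/4 × (6.90 in)² = 37.39 in^2
Rod-side annular area A_ann = π/4 × (6.90² − 3.77²) = 26.23 in^2
t_ext = A_cap·L/Q = 2.767 s
t_ret = A_ann·L/Q = 1.941 s
t_cycle = t_ext + t_ret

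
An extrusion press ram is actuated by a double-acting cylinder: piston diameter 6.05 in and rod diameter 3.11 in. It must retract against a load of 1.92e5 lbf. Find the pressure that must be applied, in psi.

P ≈ 9080 psi

Rod-side annular area A_ann = π/4 × (6.05² − 3.11²) = 21.15 in^2
Retraction: pressure acts on the annular area.
P = F / A = 1.92e5 lbf / A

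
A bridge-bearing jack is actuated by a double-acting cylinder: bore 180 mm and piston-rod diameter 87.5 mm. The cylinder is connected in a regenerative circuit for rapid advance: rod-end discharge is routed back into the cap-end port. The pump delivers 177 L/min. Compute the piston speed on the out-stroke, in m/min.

v ≈ 29.4 m/min

In regeneration the rod-end outflow joins the pump flow into the cap end, so the net volume the pump must supply per unit advance equals the rod cross-section area.
Rod cross-section A_rod = π/4 × (87.5 mm)² = 6013 mm^2
v = Q_pump / A_rod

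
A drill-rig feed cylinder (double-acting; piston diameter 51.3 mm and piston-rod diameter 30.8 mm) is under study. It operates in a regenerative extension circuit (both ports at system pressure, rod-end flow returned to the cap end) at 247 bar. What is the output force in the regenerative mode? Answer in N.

F ≈ 18400 N

With equal pressure on both faces, forces on the annular region cancel; the net push is pressure × rod cross-section.
Rod cross-section A_rod = π/4 × (30.8 mm)² = 745.1 mm^2
F = P × A_rod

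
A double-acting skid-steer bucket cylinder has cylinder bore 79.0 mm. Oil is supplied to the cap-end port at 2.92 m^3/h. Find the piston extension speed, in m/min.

Cap-side area A_cap = π/4 × (79.0 mm)² = 4902 mm^2
v = Q / A

v ≈ 9.93 m/min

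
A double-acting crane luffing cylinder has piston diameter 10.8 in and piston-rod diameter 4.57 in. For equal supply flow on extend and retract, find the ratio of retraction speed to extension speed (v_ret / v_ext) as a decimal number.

v_ret/v_ext ≈ 1.22

Cap-side area A_cap = π/4 × (10.8 in)² = 91.61 in^2
Rod-side annular area A_ann = π/4 × (10.8² − 4.57²) = 75.21 in^2
For equal Q, v ∝ 1/A, so v_ret/v_ext = A_cap/A_ann.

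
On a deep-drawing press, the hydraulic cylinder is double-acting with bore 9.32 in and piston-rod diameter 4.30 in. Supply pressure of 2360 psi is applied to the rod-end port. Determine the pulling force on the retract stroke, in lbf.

F ≈ 1.27e5 lbf

Rod-side annular area A_ann = π/4 × (9.32² − 4.30²) = 53.70 in^2
On retraction the pressure acts on the annular area (bore minus rod).
F = P × A_ann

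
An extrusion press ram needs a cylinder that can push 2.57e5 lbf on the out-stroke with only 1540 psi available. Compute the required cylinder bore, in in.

D ≈ 14.6 in

Extension force acts on the full piston face: F = P × (π/4)D².
D = √(4F / (πP)) = √(4 × 2.57e5 lbf / (π × 1540 psi))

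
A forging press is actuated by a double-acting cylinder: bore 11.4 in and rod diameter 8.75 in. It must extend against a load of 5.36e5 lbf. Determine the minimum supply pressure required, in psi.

Cap-side area A_cap = π/4 × (11.4 in)² = 102.1 in^2
P = F / A = 5.36e5 lbf / A

P ≈ 5250 psi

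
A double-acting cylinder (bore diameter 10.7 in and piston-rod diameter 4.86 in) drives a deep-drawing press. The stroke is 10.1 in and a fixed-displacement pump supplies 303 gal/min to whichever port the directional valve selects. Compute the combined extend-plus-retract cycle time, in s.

t ≈ 1.40 s

Cap-side area A_cap = π/4 × (10.7 in)² = 89.92 in^2
Rod-side annular area A_ann = π/4 × (10.7² − 4.86²) = 71.37 in^2
t_ext = A_cap·L/Q = 0.7785 s
t_ret = A_ann·L/Q = 0.6179 s
t_cycle = t_ext + t_ret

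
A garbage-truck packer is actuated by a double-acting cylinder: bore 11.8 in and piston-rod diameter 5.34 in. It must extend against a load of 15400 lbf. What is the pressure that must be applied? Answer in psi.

Cap-side area A_cap = π/4 × (11.8 in)² = 109.4 in^2
P = F / A = 15400 lbf / A

P ≈ 141 psi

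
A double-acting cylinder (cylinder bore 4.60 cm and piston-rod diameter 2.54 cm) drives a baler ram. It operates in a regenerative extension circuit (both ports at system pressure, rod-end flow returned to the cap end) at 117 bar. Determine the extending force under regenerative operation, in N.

With equal pressure on both faces, forces on the annular region cancel; the net push is pressure × rod cross-section.
Rod cross-section A_rod = π/4 × (2.54 cm)² = 5.067 cm^2
F = P × A_rod

F ≈ 5930 N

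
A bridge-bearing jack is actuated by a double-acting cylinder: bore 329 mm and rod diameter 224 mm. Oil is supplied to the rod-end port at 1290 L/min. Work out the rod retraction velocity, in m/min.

v ≈ 28.3 m/min

Rod-side annular area A_ann = π/4 × (329² − 224²) = 45600 mm^2
Flow into the rod-end port fills the annular volume.
v = Q / A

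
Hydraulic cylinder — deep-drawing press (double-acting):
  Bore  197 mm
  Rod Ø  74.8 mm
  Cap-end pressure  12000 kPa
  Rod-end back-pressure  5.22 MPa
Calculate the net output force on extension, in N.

F ≈ 2.30e5 N

Cap-side area A_cap = π/4 × (197 mm)² = 30480 mm^2
Rod-side annular area A_ann = π/4 × (197² − 74.8²) = 26090 mm^2
Net thrust = P_cap·A_cap − P_rod·A_ann = 3.658e5 N − 1.362e5 N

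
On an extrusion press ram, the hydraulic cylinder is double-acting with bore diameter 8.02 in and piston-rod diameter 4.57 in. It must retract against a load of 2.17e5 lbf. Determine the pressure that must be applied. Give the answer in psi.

Rod-side annular area A_ann = π/4 × (8.02² − 4.57²) = 34.11 in^2
Retraction: pressure acts on the annular area.
P = F / A = 2.17e5 lbf / A

P ≈ 6360 psi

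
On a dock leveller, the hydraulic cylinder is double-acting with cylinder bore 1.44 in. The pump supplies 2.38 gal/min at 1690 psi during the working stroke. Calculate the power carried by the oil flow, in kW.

W ≈ 1.75 kW

Hydraulic power = P × Q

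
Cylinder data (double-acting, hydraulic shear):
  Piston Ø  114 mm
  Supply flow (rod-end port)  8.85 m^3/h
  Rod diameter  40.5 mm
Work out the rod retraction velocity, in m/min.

v ≈ 16.5 m/min

Rod-side annular area A_ann = π/4 × (114² − 40.5²) = 8919 mm^2
Flow into the rod-end port fills the annular volume.
v = Q / A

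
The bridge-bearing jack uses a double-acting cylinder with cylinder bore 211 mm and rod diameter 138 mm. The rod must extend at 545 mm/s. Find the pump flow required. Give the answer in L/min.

Cap-side area A_cap = π/4 × (211 mm)² = 34970 mm^2
Q = A × v

Q ≈ 1140 L/min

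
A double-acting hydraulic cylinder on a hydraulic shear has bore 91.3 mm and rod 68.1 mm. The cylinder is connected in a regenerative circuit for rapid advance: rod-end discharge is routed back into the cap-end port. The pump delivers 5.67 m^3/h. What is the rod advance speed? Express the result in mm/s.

v ≈ 432 mm/s

In regeneration the rod-end outflow joins the pump flow into the cap end, so the net volume the pump must supply per unit advance equals the rod cross-section area.
Rod cross-section A_rod = π/4 × (68.1 mm)² = 3642 mm^2
v = Q_pump / A_rod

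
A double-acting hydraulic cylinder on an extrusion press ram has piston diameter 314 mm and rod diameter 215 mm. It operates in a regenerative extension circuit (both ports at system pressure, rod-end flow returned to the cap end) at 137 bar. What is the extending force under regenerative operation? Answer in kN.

With equal pressure on both faces, forces on the annular region cancel; the net push is pressure × rod cross-section.
Rod cross-section A_rod = π/4 × (215 mm)² = 36310 mm^2
F = P × A_rod

F ≈ 497 kN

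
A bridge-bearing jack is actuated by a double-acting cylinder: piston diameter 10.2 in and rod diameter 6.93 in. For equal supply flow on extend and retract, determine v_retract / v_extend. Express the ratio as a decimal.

v_ret/v_ext ≈ 1.86

Cap-side area A_cap = π/4 × (10.2 in)² = 81.71 in^2
Rod-side annular area A_ann = π/4 × (10.2² − 6.93²) = 43.99 in^2
For equal Q, v ∝ 1/A, so v_ret/v_ext = A_cap/A_ann.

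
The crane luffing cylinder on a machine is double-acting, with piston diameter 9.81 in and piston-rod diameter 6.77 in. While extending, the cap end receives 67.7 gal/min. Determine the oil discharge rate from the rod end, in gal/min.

Cap-side area A_cap = π/4 × (9.81 in)² = 75.58 in^2
Rod-side annular area A_ann = π/4 × (9.81² − 6.77²) = 39.59 in^2
Piston speed v = Q_in/A_cap; rod-end outflow Q_out = v × A_ann = Q_in × A_ann/A_cap.

Q_out ≈ 35.5 gal/min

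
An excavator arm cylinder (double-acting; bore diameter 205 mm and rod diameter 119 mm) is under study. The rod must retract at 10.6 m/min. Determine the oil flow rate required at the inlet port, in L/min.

Rod-side annular area A_ann = π/4 × (205² − 119²) = 21880 mm^2
Q = A × v

Q ≈ 232 L/min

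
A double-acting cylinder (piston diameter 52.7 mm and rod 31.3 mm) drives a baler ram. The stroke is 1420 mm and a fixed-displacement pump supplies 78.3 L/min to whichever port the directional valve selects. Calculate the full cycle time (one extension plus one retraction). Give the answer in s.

Cap-side area A_cap = π/4 × (52.7 mm)² = 2181 mm^2
Rod-side annular area A_ann = π/4 × (52.7² − 31.3²) = 1412 mm^2
t_ext = A_cap·L/Q = 2.373 s
t_ret = A_ann·L/Q = 1.536 s
t_cycle = t_ext + t_ret

t ≈ 3.91 s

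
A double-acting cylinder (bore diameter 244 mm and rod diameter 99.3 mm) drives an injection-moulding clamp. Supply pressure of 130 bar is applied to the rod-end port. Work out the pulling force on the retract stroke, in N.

F ≈ 5.07e5 N

Rod-side annular area A_ann = π/4 × (244² − 99.3²) = 39020 mm^2
On retraction the pressure acts on the annular area (bore minus rod).
F = P × A_ann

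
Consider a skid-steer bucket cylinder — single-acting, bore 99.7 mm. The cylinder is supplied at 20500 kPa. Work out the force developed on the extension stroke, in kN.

Cap-side area A_cap = π/4 × (99.7 mm)² = 7807 mm^2
F = P × A_cap = 20500 kPa × A_cap

F ≈ 160 kN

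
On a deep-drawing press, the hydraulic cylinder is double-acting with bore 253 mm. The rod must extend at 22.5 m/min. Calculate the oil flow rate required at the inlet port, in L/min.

Cap-side area A_cap = π/4 × (253 mm)² = 50270 mm^2
Q = A × v

Q ≈ 1130 L/min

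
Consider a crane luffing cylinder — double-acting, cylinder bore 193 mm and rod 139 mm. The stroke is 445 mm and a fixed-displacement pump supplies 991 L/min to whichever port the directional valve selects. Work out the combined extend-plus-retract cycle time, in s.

t ≈ 1.17 s

Cap-side area A_cap = π/4 × (193 mm)² = 29260 mm^2
Rod-side annular area A_ann = π/4 × (193² − 139²) = 14080 mm^2
t_ext = A_cap·L/Q = 0.7882 s
t_ret = A_ann·L/Q = 0.3794 s
t_cycle = t_ext + t_ret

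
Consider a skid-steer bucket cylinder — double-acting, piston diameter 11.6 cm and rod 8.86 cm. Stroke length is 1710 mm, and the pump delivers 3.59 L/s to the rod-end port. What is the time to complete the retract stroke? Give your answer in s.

Rod-side annular area A_ann = π/4 × (11.6² − 8.86²) = 44.03 cm^2
Swept volume V = A × L; t = V / Q = A·L / Q

t ≈ 2.10 s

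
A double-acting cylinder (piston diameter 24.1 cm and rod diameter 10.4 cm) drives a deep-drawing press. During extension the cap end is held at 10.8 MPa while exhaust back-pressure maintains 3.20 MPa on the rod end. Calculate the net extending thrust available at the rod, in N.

F ≈ 3.74e5 N

Cap-side area A_cap = π/4 × (24.1 cm)² = 456.2 cm^2
Rod-side annular area A_ann = π/4 × (24.1² − 10.4²) = 371.2 cm^2
Net thrust = P_cap·A_cap − P_rod·A_ann = 4.927e5 N − 1.188e5 N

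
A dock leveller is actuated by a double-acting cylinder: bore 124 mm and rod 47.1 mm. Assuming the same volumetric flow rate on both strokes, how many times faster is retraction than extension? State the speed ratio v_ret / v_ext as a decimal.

v_ret/v_ext ≈ 1.17

Cap-side area A_cap = π/4 × (124 mm)² = 12080 mm^2
Rod-side annular area A_ann = π/4 × (124² − 47.1²) = 10330 mm^2
For equal Q, v ∝ 1/A, so v_ret/v_ext = A_cap/A_ann.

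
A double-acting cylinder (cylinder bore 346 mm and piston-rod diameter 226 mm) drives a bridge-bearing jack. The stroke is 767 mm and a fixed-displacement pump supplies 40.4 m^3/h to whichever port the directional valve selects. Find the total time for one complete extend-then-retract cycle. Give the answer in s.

t ≈ 10.1 s

Cap-side area A_cap = π/4 × (346 mm)² = 94020 mm^2
Rod-side annular area A_ann = π/4 × (346² − 226²) = 53910 mm^2
t_ext = A_cap·L/Q = 6.426 s
t_ret = A_ann·L/Q = 3.685 s
t_cycle = t_ext + t_ret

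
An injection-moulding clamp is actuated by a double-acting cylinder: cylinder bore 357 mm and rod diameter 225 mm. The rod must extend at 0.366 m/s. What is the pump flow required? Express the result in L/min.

Q ≈ 2200 L/min

Cap-side area A_cap = π/4 × (357 mm)² = 1.001e5 mm^2
Q = A × v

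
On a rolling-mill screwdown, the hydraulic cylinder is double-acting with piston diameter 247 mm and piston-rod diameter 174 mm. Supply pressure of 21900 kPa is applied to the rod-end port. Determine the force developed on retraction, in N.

Rod-side annular area A_ann = π/4 × (247² − 174²) = 24140 mm^2
On retraction the pressure acts on the annular area (bore minus rod).
F = P × A_ann

F ≈ 5.29e5 N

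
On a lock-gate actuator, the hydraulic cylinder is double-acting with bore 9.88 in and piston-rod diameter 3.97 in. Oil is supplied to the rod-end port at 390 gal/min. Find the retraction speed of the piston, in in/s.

v ≈ 23.4 in/s

Rod-side annular area A_ann = π/4 × (9.88² − 3.97²) = 64.29 in^2
Flow into the rod-end port fills the annular volume.
v = Q / A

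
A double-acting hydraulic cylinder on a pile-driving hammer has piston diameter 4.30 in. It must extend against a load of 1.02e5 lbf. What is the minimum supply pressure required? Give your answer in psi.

P ≈ 7020 psi

Cap-side area A_cap = π/4 × (4.30 in)² = 14.52 in^2
P = F / A = 1.02e5 lbf / A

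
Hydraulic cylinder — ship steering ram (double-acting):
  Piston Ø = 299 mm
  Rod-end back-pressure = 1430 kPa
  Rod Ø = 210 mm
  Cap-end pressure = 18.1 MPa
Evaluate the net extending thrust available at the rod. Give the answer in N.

Cap-side area A_cap = π/4 × (299 mm)² = 70220 mm^2
Rod-side annular area A_ann = π/4 × (299² − 210²) = 35580 mm^2
Net thrust = P_cap·A_cap − P_rod·A_ann = 1.271e6 N − 50880 N

F ≈ 1.22e6 N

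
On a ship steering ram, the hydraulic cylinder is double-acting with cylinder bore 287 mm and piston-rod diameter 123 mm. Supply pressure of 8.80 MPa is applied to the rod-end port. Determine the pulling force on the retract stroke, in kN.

F ≈ 465 kN

Rod-side annular area A_ann = π/4 × (287² − 123²) = 52810 mm^2
On retraction the pressure acts on the annular area (bore minus rod).
F = P × A_ann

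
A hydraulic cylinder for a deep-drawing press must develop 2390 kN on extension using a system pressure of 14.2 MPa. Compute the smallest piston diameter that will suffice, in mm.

Extension force acts on the full piston face: F = P × (π/4)D².
D = √(4F / (πP)) = √(4 × 2390 kN / (π × 14.2 MPa))

D ≈ 463 mm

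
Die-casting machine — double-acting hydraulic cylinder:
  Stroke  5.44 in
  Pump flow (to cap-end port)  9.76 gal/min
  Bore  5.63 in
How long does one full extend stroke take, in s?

t ≈ 3.60 s

Cap-side area A_cap = π/4 × (5.63 in)² = 24.89 in^2
Swept volume V = A × L; t = V / Q = A·L / Q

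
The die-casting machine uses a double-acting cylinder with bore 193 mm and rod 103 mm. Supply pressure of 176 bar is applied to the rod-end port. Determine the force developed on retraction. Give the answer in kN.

F ≈ 368 kN

Rod-side annular area A_ann = π/4 × (193² − 103²) = 20920 mm^2
On retraction the pressure acts on the annular area (bore minus rod).
F = P × A_ann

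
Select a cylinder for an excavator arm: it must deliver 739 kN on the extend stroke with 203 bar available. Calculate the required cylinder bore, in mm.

Extension force acts on the full piston face: F = P × (π/4)D².
D = √(4F / (πP)) = √(4 × 739 kN / (π × 203 bar))

D ≈ 215 mm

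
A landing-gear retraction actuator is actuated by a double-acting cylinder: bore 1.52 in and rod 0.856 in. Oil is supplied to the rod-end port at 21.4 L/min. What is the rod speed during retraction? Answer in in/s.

v ≈ 17.6 in/s

Rod-side annular area A_ann = π/4 × (1.52² − 0.856²) = 1.239 in^2
Flow into the rod-end port fills the annular volume.
v = Q / A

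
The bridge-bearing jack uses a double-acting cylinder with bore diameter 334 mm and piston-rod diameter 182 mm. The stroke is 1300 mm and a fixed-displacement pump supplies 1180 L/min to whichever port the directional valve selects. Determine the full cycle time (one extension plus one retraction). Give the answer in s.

t ≈ 9.86 s

Cap-side area A_cap = π/4 × (334 mm)² = 87620 mm^2
Rod-side annular area A_ann = π/4 × (334² − 182²) = 61600 mm^2
t_ext = A_cap·L/Q = 5.792 s
t_ret = A_ann·L/Q = 4.072 s
t_cycle = t_ext + t_ret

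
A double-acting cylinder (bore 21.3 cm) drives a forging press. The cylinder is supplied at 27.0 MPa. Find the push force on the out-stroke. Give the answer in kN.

Cap-side area A_cap = π/4 × (21.3 cm)² = 356.3 cm^2
F = P × A_cap = 27.0 MPa × A_cap

F ≈ 962 kN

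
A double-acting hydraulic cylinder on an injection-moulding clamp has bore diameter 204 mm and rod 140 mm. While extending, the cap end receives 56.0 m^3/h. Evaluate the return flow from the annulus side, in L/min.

Q_out ≈ 494 L/min

Cap-side area A_cap = π/4 × (204 mm)² = 32690 mm^2
Rod-side annular area A_ann = π/4 × (204² − 140²) = 17290 mm^2
Piston speed v = Q_in/A_cap; rod-end outflow Q_out = v × A_ann = Q_in × A_ann/A_cap.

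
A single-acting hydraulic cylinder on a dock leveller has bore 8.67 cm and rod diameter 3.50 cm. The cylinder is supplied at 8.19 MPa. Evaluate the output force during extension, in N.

Cap-side area A_cap = π/4 × (8.67 cm)² = 59.04 cm^2
F = P × A_cap = 8.19 MPa × A_cap

F ≈ 48400 N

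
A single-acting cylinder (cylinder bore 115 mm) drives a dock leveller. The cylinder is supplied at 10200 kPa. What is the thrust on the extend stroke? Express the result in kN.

F ≈ 106 kN

Cap-side area A_cap = π/4 × (115 mm)² = 10390 mm^2
F = P × A_cap = 10200 kPa × A_cap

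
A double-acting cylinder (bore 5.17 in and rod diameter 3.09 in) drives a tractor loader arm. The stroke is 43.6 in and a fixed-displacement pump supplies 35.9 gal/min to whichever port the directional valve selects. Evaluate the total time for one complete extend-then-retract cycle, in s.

t ≈ 10.9 s

Cap-side area A_cap = π/4 × (5.17 in)² = 20.99 in^2
Rod-side annular area A_ann = π/4 × (5.17² − 3.09²) = 13.49 in^2
t_ext = A_cap·L/Q = 6.622 s
t_ret = A_ann·L/Q = 4.257 s
t_cycle = t_ext + t_ret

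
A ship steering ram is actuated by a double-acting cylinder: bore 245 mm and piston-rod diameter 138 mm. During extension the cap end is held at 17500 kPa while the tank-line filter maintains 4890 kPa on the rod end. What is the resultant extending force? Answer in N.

F ≈ 6.68e5 N

Cap-side area A_cap = π/4 × (245 mm)² = 47140 mm^2
Rod-side annular area A_ann = π/4 × (245² − 138²) = 32190 mm^2
Net thrust = P_cap·A_cap − P_rod·A_ann = 8.250e5 N − 1.574e5 N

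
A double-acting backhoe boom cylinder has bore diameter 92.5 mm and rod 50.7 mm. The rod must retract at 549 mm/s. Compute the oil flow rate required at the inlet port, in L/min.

Rod-side annular area A_ann = π/4 × (92.5² − 50.7²) = 4701 mm^2
Q = A × v

Q ≈ 155 L/min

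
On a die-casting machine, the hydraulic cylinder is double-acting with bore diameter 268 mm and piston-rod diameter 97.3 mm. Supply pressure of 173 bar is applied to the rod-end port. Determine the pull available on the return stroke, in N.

F ≈ 8.47e5 N

Rod-side annular area A_ann = π/4 × (268² − 97.3²) = 48970 mm^2
On retraction the pressure acts on the annular area (bore minus rod).
F = P × A_ann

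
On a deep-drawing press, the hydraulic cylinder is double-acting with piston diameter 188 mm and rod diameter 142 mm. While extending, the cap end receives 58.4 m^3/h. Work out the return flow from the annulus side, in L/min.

Cap-side area A_cap = π/4 × (188 mm)² = 27760 mm^2
Rod-side annular area A_ann = π/4 × (188² − 142²) = 11920 mm^2
Piston speed v = Q_in/A_cap; rod-end outflow Q_out = v × A_ann = Q_in × A_ann/A_cap.

Q_out ≈ 418 L/min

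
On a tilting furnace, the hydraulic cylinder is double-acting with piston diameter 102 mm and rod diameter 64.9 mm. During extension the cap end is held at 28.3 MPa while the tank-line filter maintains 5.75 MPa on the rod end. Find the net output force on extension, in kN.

Cap-side area A_cap = π/4 × (102 mm)² = 8171 mm^2
Rod-side annular area A_ann = π/4 × (102² − 64.9²) = 4863 mm^2
Net thrust = P_cap·A_cap − P_rod·A_ann = 231.2 kN − 27.96 kN

F ≈ 203 kN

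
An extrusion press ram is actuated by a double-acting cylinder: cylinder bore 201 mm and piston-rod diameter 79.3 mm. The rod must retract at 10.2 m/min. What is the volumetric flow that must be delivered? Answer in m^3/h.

Q ≈ 16.4 m^3/h

Rod-side annular area A_ann = π/4 × (201² − 79.3²) = 26790 mm^2
Q = A × v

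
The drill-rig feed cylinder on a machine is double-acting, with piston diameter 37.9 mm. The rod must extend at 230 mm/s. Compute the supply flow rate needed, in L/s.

Q ≈ 0.259 L/s

Cap-side area A_cap = π/4 × (37.9 mm)² = 1128 mm^2
Q = A × v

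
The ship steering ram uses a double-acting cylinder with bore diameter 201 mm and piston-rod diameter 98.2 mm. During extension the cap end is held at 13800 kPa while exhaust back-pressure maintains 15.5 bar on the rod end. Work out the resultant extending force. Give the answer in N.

F ≈ 4.00e5 N

Cap-side area A_cap = π/4 × (201 mm)² = 31730 mm^2
Rod-side annular area A_ann = π/4 × (201² − 98.2²) = 24160 mm^2
Net thrust = P_cap·A_cap − P_rod·A_ann = 4.379e5 N − 37440 N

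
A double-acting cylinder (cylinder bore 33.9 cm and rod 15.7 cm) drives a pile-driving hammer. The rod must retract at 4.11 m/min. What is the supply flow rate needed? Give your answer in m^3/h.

Q ≈ 17.5 m^3/h

Rod-side annular area A_ann = π/4 × (33.9² − 15.7²) = 709.0 cm^2
Q = A × v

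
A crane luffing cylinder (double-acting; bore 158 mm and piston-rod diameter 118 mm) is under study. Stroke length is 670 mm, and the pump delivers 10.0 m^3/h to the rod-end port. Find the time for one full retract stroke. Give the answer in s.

t ≈ 2.09 s

Rod-side annular area A_ann = π/4 × (158² − 118²) = 8671 mm^2
Swept volume V = A × L; t = V / Q = A·L / Q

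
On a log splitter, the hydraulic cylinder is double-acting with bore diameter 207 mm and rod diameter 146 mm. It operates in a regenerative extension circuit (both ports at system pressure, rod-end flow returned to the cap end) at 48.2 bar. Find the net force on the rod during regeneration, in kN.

F ≈ 80.7 kN

With equal pressure on both faces, forces on the annular region cancel; the net push is pressure × rod cross-section.
Rod cross-section A_rod = π/4 × (146 mm)² = 16740 mm^2
F = P × A_rod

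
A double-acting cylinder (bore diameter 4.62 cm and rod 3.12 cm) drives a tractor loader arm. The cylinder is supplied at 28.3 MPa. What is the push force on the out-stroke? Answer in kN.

Cap-side area A_cap = π/4 × (4.62 cm)² = 16.76 cm^2
F = P × A_cap = 28.3 MPa × A_cap

F ≈ 47.4 kN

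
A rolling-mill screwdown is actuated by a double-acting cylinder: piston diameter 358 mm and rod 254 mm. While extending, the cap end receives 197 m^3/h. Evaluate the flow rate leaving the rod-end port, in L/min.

Q_out ≈ 1630 L/min

Cap-side area A_cap = π/4 × (358 mm)² = 1.007e5 mm^2
Rod-side annular area A_ann = π/4 × (358² − 254²) = 49990 mm^2
Piston speed v = Q_in/A_cap; rod-end outflow Q_out = v × A_ann = Q_in × A_ann/A_cap.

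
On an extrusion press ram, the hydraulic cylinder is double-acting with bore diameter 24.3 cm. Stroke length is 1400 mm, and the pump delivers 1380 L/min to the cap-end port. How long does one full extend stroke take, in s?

Cap-side area A_cap = π/4 × (24.3 cm)² = 463.8 cm^2
Swept volume V = A × L; t = V / Q = A·L / Q

t ≈ 2.82 s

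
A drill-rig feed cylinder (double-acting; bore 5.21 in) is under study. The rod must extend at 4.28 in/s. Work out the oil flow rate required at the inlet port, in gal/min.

Q ≈ 23.7 gal/min

Cap-side area A_cap = π/4 × (5.21 in)² = 21.32 in^2
Q = A × v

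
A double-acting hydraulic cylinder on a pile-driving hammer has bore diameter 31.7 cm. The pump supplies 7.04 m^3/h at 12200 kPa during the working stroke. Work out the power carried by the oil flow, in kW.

Hydraulic power = P × Q

W ≈ 23.9 kW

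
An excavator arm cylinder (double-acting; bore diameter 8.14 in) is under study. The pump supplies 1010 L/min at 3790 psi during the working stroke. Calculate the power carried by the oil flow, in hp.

Hydraulic power = P × Q

W ≈ 590 hp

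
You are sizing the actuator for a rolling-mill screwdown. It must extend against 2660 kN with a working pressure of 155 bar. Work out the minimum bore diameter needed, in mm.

D ≈ 467 mm

Extension force acts on the full piston face: F = P × (π/4)D².
D = √(4F / (πP)) = √(4 × 2660 kN / (π × 155 bar))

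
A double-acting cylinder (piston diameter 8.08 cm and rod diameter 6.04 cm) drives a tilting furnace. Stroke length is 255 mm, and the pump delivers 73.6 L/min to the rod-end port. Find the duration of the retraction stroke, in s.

Rod-side annular area A_ann = π/4 × (8.08² − 6.04²) = 22.62 cm^2
Swept volume V = A × L; t = V / Q = A·L / Q

t ≈ 0.470 s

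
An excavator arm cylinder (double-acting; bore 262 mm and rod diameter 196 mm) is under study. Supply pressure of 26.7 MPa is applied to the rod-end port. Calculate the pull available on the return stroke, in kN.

Rod-side annular area A_ann = π/4 × (262² − 196²) = 23740 mm^2
On retraction the pressure acts on the annular area (bore minus rod).
F = P × A_ann

F ≈ 634 kN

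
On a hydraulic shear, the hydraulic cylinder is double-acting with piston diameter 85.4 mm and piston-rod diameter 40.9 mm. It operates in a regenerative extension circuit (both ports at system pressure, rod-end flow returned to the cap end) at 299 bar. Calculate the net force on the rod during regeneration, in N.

With equal pressure on both faces, forces on the annular region cancel; the net push is pressure × rod cross-section.
Rod cross-section A_rod = π/4 × (40.9 mm)² = 1314 mm^2
F = P × A_rod

F ≈ 39300 N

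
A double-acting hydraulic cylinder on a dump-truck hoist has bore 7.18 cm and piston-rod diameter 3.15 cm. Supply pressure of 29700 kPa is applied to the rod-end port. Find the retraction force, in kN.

F ≈ 97.1 kN

Rod-side annular area A_ann = π/4 × (7.18² − 3.15²) = 32.70 cm^2
On retraction the pressure acts on the annular area (bore minus rod).
F = P × A_ann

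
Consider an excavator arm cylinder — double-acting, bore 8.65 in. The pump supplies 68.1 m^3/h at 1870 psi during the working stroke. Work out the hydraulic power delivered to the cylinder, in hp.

Hydraulic power = P × Q

W ≈ 327 hp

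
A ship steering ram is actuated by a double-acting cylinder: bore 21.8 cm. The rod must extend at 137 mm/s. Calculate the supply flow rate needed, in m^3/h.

Q ≈ 18.4 m^3/h

Cap-side area A_cap = π/4 × (21.8 cm)² = 373.3 cm^2
Q = A × v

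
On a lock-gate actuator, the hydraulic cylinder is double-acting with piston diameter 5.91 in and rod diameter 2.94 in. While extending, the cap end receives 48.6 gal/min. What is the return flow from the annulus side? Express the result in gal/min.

Q_out ≈ 36.6 gal/min

Cap-side area A_cap = π/4 × (5.91 in)² = 27.43 in^2
Rod-side annular area A_ann = π/4 × (5.91² − 2.94²) = 20.64 in^2
Piston speed v = Q_in/A_cap; rod-end outflow Q_out = v × A_ann = Q_in × A_ann/A_cap.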